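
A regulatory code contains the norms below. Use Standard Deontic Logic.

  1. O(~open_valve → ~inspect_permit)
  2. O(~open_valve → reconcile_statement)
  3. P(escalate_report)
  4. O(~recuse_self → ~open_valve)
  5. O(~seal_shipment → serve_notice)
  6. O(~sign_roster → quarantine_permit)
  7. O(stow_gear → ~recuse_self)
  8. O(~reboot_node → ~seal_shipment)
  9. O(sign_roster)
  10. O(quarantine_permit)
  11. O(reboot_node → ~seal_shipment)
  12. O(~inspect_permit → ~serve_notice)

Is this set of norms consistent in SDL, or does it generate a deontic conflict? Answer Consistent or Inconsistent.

Consistent

Premise 6 is O(~sign_roster → quarantine_permit); even if O(quarantine_permit) held, inferring O(~sign_roster) would be affirming the consequent — invalid.
So O(~sign_roster) is not derivable, and the apparent clash with O(sign_roster) does not arise.
A world satisfying every obligation exists (e.g. escalate_report=false, inspect_permit=true, open_valve=true, quarantine_permit=true, reboot_node=false, reconcile_statement=false, recuse_self=true, seal_shipment=false, serve_notice=true, sign_roster=true, stow_gear=false); no atom is both obligatory and forbidden, so the set is consistent.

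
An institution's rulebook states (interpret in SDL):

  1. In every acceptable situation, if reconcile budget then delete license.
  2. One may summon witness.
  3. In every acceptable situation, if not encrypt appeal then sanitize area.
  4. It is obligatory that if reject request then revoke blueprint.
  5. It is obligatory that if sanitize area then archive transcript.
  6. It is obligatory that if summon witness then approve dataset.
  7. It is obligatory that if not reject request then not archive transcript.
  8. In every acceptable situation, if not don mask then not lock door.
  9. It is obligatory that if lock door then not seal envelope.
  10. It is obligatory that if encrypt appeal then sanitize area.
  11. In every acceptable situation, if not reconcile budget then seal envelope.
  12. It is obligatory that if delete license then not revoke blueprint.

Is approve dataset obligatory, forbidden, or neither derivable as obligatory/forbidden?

Neither

Premise 6 is O(summon_witness → approve_dataset), but O(summon_witness) is not derivable from the premises (the permission P(summon_witness) asserts only ¬O(¬summon_witness), not O(summon_witness)), so it does not yield O(approve_dataset).
No premise or chain of K-axiom applications forces O(approve_dataset), and none forces O(¬approve_dataset). So approve_dataset is neither obligatory nor forbidden under these norms.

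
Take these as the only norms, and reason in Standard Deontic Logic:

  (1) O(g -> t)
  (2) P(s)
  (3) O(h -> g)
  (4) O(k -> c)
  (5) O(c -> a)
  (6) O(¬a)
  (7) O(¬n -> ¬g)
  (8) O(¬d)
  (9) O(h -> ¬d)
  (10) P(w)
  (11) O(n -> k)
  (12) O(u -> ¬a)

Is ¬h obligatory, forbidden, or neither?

From premise 6 we have O(¬a).
Premise 5, O(c -> a), contraposes to O(¬a -> ¬c); with O(¬a) we get O(¬c).
The contrapositive of premise 4 (O(k -> c)) is O(¬c -> ¬k), and O(¬c) is already established, so O(¬k).
Premise 11 is O(n -> k); contrapositively O(¬k -> ¬n). Since O(¬k) holds, K gives O(¬n).
Premise 7 is O(¬n -> ¬g); since O(¬n), deontic closure gives O(¬g).
The contrapositive of premise 3 (O(h -> g)) is O(¬g -> ¬h), and O(¬g) is already established, so O(¬h).
Premises 1, 2, 8, 9, 10, 12 do not contribute to this derivation.
Hence ¬h is obligatory.

Obligatory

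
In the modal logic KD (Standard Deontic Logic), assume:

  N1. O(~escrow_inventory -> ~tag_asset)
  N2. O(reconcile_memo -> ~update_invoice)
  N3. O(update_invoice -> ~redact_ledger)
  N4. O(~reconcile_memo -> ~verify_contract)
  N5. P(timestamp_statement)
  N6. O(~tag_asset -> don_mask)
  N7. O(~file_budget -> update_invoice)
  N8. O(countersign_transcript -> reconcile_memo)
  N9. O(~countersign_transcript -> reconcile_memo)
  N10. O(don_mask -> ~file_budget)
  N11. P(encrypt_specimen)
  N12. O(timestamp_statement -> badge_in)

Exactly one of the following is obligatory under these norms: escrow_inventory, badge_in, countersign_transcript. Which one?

Premises 8 and 9 are O(countersign_transcript -> reconcile_memo) and O(~countersign_transcript -> reconcile_memo); every ideal world satisfies countersign_transcript or ~countersign_transcript, so in either case reconcile_memo holds — hence O(reconcile_memo).
From O(reconcile_memo) and premise 2, O(reconcile_memo -> ~update_invoice), we obtain O(~update_invoice).
The contrapositive of premise 7 (O(~file_budget -> update_invoice)) is O(~update_invoice -> file_budget), and O(~update_invoice) is already established, so O(file_budget).
Premise 10, O(don_mask -> ~file_budget), contraposes to O(file_budget -> ~don_mask); with O(file_budget) we get O(~don_mask).
The contrapositive of premise 6 (O(~tag_asset -> don_mask)) is O(~don_mask -> tag_asset), and O(~don_mask) is already established, so O(tag_asset).
Premise 1 is O(~escrow_inventory -> ~tag_asset); contrapositively O(tag_asset -> escrow_inventory). Since O(tag_asset) holds, K gives O(escrow_inventory).
So O(escrow_inventory) holds — escrow_inventory is obligatory. None of the other listed options is made obligatory by any chain of premises.

escrow_inventory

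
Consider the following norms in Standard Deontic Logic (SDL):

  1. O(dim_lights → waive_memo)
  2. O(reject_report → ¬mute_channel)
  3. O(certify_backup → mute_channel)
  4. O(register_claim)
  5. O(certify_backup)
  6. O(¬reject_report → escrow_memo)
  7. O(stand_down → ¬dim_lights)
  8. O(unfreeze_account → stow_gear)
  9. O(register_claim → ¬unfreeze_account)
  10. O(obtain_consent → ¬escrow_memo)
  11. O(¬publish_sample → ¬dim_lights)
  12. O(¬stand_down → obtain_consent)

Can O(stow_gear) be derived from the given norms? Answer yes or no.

No

Premise 8 is O(unfreeze_account → stow_gear), but O(unfreeze_account) is not derivable from the premises, so it does not yield O(stow_gear).
No other premise forces O(stow_gear). An ideal world satisfying every premise can still have stow_gear false, so O(stow_gear) is not derivable.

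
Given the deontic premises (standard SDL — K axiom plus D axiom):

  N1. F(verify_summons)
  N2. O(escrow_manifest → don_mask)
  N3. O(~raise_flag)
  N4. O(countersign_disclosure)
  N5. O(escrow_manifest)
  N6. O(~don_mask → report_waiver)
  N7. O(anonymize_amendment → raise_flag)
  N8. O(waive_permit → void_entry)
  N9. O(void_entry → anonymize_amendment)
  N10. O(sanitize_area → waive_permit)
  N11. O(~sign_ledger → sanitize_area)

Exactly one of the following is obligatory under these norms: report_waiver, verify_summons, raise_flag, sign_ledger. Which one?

sign_ledger

Premise 3 gives O(~raise_flag).
The contrapositive of premise 7 (O(anonymize_amendment → raise_flag)) is O(~raise_flag → ~anonymize_amendment), and O(~raise_flag) is already established, so O(~anonymize_amendment).
The contrapositive of premise 9 (O(void_entry → anonymize_amendment)) is O(~anonymize_amendment → ~void_entry), and O(~anonymize_amendment) is already established, so O(~void_entry).
Premise 8 is O(waive_permit → void_entry); contrapositively O(~void_entry → ~waive_permit). Since O(~void_entry) holds, K gives O(~waive_permit).
Premise 10 is O(sanitize_area → waive_permit); contrapositively O(~waive_permit → ~sanitize_area). Since O(~waive_permit) holds, K gives O(~sanitize_area).
Premise 11 is O(~sign_ledger → sanitize_area); contrapositively O(~sanitize_area → sign_ledger). Since O(~sanitize_area) holds, K gives O(sign_ledger).
So O(sign_ledger) holds — sign_ledger is obligatory. None of the other listed options is made obligatory by any chain of premises.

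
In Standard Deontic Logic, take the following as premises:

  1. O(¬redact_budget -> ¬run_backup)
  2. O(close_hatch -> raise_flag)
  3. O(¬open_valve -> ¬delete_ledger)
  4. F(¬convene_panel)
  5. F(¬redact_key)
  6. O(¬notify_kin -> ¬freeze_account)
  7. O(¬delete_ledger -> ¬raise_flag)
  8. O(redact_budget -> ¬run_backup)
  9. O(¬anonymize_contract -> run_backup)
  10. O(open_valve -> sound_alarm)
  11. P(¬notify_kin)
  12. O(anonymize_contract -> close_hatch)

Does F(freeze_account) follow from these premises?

Premise 6 is O(¬notify_kin -> ¬freeze_account), but O(¬notify_kin) is not derivable from the premises (the permission P(¬notify_kin) asserts only ¬O(notify_kin), not O(¬notify_kin)), so it does not yield O(¬freeze_account).
No other premise forces O(¬freeze_account). An ideal world satisfying every premise can still have freeze_account true, so F(freeze_account) is not derivable.

No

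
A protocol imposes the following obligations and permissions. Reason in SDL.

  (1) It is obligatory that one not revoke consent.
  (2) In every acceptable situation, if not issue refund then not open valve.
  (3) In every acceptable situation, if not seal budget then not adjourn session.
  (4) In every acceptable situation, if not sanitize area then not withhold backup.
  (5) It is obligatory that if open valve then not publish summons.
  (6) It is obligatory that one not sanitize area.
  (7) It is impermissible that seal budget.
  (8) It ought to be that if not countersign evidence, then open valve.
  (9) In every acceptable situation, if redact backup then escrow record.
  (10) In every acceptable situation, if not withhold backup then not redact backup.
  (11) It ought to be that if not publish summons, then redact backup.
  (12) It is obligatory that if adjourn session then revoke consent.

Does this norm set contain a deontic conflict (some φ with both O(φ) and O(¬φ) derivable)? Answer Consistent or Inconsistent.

Premise 12 is O(adjourn_session → revoke_consent), but O(adjourn_session) is not derivable from the premises, so it does not yield O(revoke_consent).
So O(revoke_consent) is not derivable, and the apparent clash with O(¬revoke_consent) does not arise.
A world satisfying every obligation exists (e.g. adjourn_session=false, countersign_evidence=true, escrow_record=false, issue_refund=false, open_valve=false, publish_summons=true, redact_backup=false, revoke_consent=false, sanitize_area=false, seal_budget=false, withhold_backup=false); no atom is both obligatory and forbidden, so the set is consistent.

Consistent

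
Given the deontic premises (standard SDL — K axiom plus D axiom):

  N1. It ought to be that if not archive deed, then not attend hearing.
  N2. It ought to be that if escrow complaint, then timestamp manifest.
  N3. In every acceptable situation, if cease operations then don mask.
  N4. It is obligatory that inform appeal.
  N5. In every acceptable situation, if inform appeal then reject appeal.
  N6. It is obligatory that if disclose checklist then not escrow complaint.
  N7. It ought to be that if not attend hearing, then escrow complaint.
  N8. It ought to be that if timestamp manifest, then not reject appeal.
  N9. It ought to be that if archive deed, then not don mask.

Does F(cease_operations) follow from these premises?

Yes

From premise 4 we have O(inform_appeal).
Applying K to premise 5 (O(inform_appeal → reject_appeal)) and O(inform_appeal) yields O(reject_appeal).
Premise 8, O(timestamp_manifest → ¬reject_appeal), contraposes to O(reject_appeal → ¬timestamp_manifest); with O(reject_appeal) we get O(¬timestamp_manifest).
Premise 2 is O(escrow_complaint → timestamp_manifest); contrapositively O(¬timestamp_manifest → ¬escrow_complaint). Since O(¬timestamp_manifest) holds, K gives O(¬escrow_complaint).
Premise 7, O(¬attend_hearing → escrow_complaint), contraposes to O(¬escrow_complaint → attend_hearing); with O(¬escrow_complaint) we get O(attend_hearing).
The contrapositive of premise 1 (O(¬archive_deed → ¬attend_hearing)) is O(attend_hearing → archive_deed), and O(attend_hearing) is already established, so O(archive_deed).
Applying K to premise 9 (O(archive_deed → ¬don_mask)) and O(archive_deed) yields O(¬don_mask).
Premise 3 is O(cease_operations → don_mask); contrapositively O(¬don_mask → ¬cease_operations). Since O(¬don_mask) holds, K gives O(¬cease_operations).
Premise 6 does not contribute to this derivation.
So O(¬cease_operations) holds, i.e. F(cease_operations). The claim follows.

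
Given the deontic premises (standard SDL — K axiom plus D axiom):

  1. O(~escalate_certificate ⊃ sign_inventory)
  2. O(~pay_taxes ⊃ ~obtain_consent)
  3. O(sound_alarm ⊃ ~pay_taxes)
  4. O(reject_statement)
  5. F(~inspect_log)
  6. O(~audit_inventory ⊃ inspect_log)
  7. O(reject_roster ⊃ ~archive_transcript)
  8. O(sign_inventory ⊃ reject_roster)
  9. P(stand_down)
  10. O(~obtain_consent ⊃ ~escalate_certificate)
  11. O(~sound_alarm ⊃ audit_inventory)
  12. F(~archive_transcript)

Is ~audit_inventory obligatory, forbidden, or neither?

Premise 12, F(~archive_transcript), is equivalent to O(archive_transcript).
The contrapositive of premise 7 (O(reject_roster ⊃ ~archive_transcript)) is O(archive_transcript ⊃ ~reject_roster), and O(archive_transcript) is already established, so O(~reject_roster).
Premise 8 is O(sign_inventory ⊃ reject_roster); contrapositively O(~reject_roster ⊃ ~sign_inventory). Since O(~reject_roster) holds, K gives O(~sign_inventory).
Premise 1 is O(~escalate_certificate ⊃ sign_inventory); contrapositively O(~sign_inventory ⊃ escalate_certificate). Since O(~sign_inventory) holds, K gives O(escalate_certificate).
Premise 10 is O(~obtain_consent ⊃ ~escalate_certificate); contrapositively O(escalate_certificate ⊃ obtain_consent). Since O(escalate_certificate) holds, K gives O(obtain_consent).
Premise 2, O(~pay_taxes ⊃ ~obtain_consent), contraposes to O(obtain_consent ⊃ pay_taxes); with O(obtain_consent) we get O(pay_taxes).
Premise 3 is O(sound_alarm ⊃ ~pay_taxes); contrapositively O(pay_taxes ⊃ ~sound_alarm). Since O(pay_taxes) holds, K gives O(~sound_alarm).
From O(~sound_alarm) and premise 11, O(~sound_alarm ⊃ audit_inventory), we obtain O(audit_inventory).
Premises 4, 5, 6, 9 do not contribute to this derivation.
Thus O(audit_inventory), which is F(~audit_inventory): ~audit_inventory is forbidden.

Forbidden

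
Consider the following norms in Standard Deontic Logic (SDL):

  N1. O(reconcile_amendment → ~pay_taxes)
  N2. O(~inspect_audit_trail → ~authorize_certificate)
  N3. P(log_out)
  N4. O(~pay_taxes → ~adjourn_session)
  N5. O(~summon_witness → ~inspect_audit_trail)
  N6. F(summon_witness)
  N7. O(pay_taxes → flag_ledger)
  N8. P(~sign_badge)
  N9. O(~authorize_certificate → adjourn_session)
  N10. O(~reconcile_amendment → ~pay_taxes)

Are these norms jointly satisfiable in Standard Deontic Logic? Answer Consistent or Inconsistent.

Inconsistent

By case analysis on ~reconcile_amendment: premise 10 gives O(~reconcile_amendment → ~pay_taxes) and premise 1 gives O(reconcile_amendment → ~pay_taxes), so O(~pay_taxes) either way.
From O(~pay_taxes) and premise 4, O(~pay_taxes → ~adjourn_session), we obtain O(~adjourn_session).
Premise 9 is O(~authorize_certificate → adjourn_session); contrapositively O(~adjourn_session → authorize_certificate). Since O(~adjourn_session) holds, K gives O(authorize_certificate).
The contrapositive of premise 2 (O(~inspect_audit_trail → ~authorize_certificate)) is O(authorize_certificate → inspect_audit_trail), and O(authorize_certificate) is already established, so O(inspect_audit_trail).
Premise 5 is O(~summon_witness → ~inspect_audit_trail); contrapositively O(inspect_audit_trail → summon_witness). Since O(inspect_audit_trail) holds, K gives O(summon_witness).
But premise 6, F(summon_witness), means O(~summon_witness).
We now have both O(summon_witness) and O(~summon_witness) — summon_witness is simultaneously obligatory and forbidden, violating the D-axiom.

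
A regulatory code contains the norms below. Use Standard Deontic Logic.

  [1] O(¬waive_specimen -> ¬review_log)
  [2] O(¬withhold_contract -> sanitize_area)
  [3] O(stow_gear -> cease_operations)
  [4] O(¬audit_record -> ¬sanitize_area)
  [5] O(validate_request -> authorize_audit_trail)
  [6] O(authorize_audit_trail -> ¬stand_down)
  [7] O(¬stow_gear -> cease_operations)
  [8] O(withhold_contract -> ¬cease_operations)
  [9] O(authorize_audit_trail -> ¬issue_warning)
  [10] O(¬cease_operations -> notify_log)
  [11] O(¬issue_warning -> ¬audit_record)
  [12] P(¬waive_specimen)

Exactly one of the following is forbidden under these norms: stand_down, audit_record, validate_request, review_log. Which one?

By case analysis on ¬stow_gear: premise 7 gives O(¬stow_gear -> cease_operations) and premise 3 gives O(stow_gear -> cease_operations), so O(cease_operations) either way.
Premise 8, O(withhold_contract -> ¬cease_operations), contraposes to O(cease_operations -> ¬withhold_contract); with O(cease_operations) we get O(¬withhold_contract).
Applying K to premise 2 (O(¬withhold_contract -> sanitize_area)) and O(¬withhold_contract) yields O(sanitize_area).
Premise 4, O(¬audit_record -> ¬sanitize_area), contraposes to O(sanitize_area -> audit_record); with O(sanitize_area) we get O(audit_record).
Premise 11, O(¬issue_warning -> ¬audit_record), contraposes to O(audit_record -> issue_warning); with O(audit_record) we get O(issue_warning).
Premise 9 is O(authorize_audit_trail -> ¬issue_warning); contrapositively O(issue_warning -> ¬authorize_audit_trail). Since O(issue_warning) holds, K gives O(¬authorize_audit_trail).
Premise 5 is O(validate_request -> authorize_audit_trail); contrapositively O(¬authorize_audit_trail -> ¬validate_request). Since O(¬authorize_audit_trail) holds, K gives O(¬validate_request).
So O(¬validate_request) holds, i.e. validate_request is forbidden. None of the other listed options is forbidden under the premises.

validate_request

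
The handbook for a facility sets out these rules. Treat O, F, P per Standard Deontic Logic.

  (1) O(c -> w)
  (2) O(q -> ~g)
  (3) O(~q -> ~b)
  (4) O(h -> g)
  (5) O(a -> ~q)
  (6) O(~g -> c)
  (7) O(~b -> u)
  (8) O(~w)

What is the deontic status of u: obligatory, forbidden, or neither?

Premise 8 states O(~w) outright.
The contrapositive of premise 1 (O(c -> w)) is O(~w -> ~c), and O(~w) is already established, so O(~c).
The contrapositive of premise 6 (O(~g -> c)) is O(~c -> g), and O(~c) is already established, so O(g).
Premise 2 is O(q -> ~g); contrapositively O(g -> ~q). Since O(g) holds, K gives O(~q).
Premise 3 is O(~q -> ~b); since O(~q), deontic closure gives O(~b).
With premise 7, O(~b -> u), the K-axiom yields O(u).
Premises 4, 5 do not contribute to this derivation.
Hence u is obligatory.

Obligatory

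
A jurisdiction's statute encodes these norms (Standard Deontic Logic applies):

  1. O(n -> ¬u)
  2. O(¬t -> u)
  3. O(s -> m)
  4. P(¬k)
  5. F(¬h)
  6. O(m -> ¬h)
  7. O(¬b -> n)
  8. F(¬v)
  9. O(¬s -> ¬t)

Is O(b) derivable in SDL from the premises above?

F(¬h) at premise 5 means O(h).
Premise 6 is O(m -> ¬h); contrapositively O(h -> ¬m). Since O(h) holds, K gives O(¬m).
Premise 3 is O(s -> m); contrapositively O(¬m -> ¬s). Since O(¬m) holds, K gives O(¬s).
Applying K to premise 9 (O(¬s -> ¬t)) and O(¬s) yields O(¬t).
Premise 2 is O(¬t -> u); since O(¬t), deontic closure gives O(u).
The contrapositive of premise 1 (O(n -> ¬u)) is O(u -> ¬n), and O(u) is already established, so O(¬n).
Premise 7 is O(¬b -> n); contrapositively O(¬n -> b). Since O(¬n) holds, K gives O(b).
Premises 4, 8 do not contribute to this derivation.
So O(b) follows.

Yes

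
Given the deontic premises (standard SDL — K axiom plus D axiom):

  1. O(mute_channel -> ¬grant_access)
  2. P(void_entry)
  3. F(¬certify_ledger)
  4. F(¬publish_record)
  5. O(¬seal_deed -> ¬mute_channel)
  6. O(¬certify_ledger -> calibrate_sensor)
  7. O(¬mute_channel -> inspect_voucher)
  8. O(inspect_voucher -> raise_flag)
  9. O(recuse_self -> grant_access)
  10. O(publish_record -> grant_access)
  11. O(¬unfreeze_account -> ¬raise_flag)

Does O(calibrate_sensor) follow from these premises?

Premise 6 is O(¬certify_ledger -> calibrate_sensor), but O(¬certify_ledger) is not derivable from the premises, so it does not yield O(calibrate_sensor).
No other premise forces O(calibrate_sensor). An ideal world satisfying every premise can still have calibrate_sensor false, so O(calibrate_sensor) is not derivable.

No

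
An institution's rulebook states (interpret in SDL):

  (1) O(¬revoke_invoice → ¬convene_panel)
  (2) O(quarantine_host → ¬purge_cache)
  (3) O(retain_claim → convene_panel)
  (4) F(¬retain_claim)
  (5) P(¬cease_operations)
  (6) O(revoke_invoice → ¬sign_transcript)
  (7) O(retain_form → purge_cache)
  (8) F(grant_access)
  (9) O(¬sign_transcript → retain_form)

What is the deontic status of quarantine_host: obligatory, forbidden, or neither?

F(¬retain_claim) at premise 4 means O(retain_claim).
Premise 3 is O(retain_claim → convene_panel); since O(retain_claim), deontic closure gives O(convene_panel).
Premise 1, O(¬revoke_invoice → ¬convene_panel), contraposes to O(convene_panel → revoke_invoice); with O(convene_panel) we get O(revoke_invoice).
With premise 6, O(revoke_invoice → ¬sign_transcript), the K-axiom yields O(¬sign_transcript).
Applying K to premise 9 (O(¬sign_transcript → retain_form)) and O(¬sign_transcript) yields O(retain_form).
Premise 7 is O(retain_form → purge_cache); since O(retain_form), deontic closure gives O(purge_cache).
The contrapositive of premise 2 (O(quarantine_host → ¬purge_cache)) is O(purge_cache → ¬quarantine_host), and O(purge_cache) is already established, so O(¬quarantine_host).
Premises 5, 8 do not contribute to this derivation.
Thus O(¬quarantine_host), which is F(quarantine_host): quarantine_host is forbidden.

Forbidden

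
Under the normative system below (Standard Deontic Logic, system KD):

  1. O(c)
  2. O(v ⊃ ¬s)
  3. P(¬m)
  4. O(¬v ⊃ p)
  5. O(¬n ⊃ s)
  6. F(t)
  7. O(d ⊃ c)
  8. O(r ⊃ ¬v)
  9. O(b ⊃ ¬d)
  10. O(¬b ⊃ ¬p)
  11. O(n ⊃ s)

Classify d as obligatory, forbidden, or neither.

Forbidden

Premises 11 and 5 are O(n ⊃ s) and O(¬n ⊃ s); every ideal world satisfies n or ¬n, so in either case s holds — hence O(s).
Premise 2 is O(v ⊃ ¬s); contrapositively O(s ⊃ ¬v). Since O(s) holds, K gives O(¬v).
Applying K to premise 4 (O(¬v ⊃ p)) and O(¬v) yields O(p).
Premise 10 is O(¬b ⊃ ¬p); contrapositively O(p ⊃ b). Since O(p) holds, K gives O(b).
With premise 9, O(b ⊃ ¬d), the K-axiom yields O(¬d).
Premises 1, 3, 6, 7, 8 do not contribute to this derivation.
Thus O(¬d), which is F(d): d is forbidden.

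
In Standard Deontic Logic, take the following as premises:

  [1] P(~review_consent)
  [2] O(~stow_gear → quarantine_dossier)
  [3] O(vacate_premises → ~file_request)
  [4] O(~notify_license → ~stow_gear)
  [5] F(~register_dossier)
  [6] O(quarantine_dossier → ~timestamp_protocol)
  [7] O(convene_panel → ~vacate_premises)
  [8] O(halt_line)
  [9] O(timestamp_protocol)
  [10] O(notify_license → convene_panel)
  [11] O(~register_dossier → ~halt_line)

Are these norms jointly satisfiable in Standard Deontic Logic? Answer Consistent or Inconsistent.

Consistent

Premise 11 is O(~register_dossier → ~halt_line), but O(~register_dossier) is not derivable from the premises, so it does not yield O(~halt_line).
So O(~halt_line) is not derivable, and the apparent clash with O(halt_line) does not arise.
A world satisfying every obligation exists (e.g. convene_panel=true, file_request=false, halt_line=true, notify_license=true, quarantine_dossier=false, register_dossier=true, review_consent=false, stow_gear=true, timestamp_protocol=true, vacate_premises=false); no atom is both obligatory and forbidden, so the set is consistent.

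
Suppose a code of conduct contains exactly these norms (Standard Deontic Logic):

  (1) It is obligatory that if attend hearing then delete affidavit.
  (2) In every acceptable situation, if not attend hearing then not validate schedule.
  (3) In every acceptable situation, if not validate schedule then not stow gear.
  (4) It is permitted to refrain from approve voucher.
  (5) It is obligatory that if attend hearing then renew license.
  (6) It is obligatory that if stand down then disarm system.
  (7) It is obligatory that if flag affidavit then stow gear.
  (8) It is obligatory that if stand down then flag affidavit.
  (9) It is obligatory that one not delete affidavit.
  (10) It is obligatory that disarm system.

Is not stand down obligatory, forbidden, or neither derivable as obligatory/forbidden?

Premise 9 states O(¬delete_affidavit) outright.
Premise 1, O(attend_hearing → delete_affidavit), contraposes to O(¬delete_affidavit → ¬attend_hearing); with O(¬delete_affidavit) we get O(¬attend_hearing).
Premise 2 is O(¬attend_hearing → ¬validate_schedule); since O(¬attend_hearing), deontic closure gives O(¬validate_schedule).
Premise 3 is O(¬validate_schedule → ¬stow_gear); since O(¬validate_schedule), deontic closure gives O(¬stow_gear).
Premise 7, O(flag_affidavit → stow_gear), contraposes to O(¬stow_gear → ¬flag_affidavit); with O(¬stow_gear) we get O(¬flag_affidavit).
The contrapositive of premise 8 (O(stand_down → flag_affidavit)) is O(¬flag_affidavit → ¬stand_down), and O(¬flag_affidavit) is already established, so O(¬stand_down).
Premises 4, 5, 6, 10 do not contribute to this derivation.
Hence ¬stand_down is obligatory.

Obligatory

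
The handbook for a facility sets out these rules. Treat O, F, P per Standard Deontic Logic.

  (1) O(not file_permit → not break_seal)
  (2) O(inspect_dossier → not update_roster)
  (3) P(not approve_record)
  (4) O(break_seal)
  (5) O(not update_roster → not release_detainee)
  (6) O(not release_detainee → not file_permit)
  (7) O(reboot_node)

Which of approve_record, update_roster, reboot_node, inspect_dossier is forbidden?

inspect_dossier

Premise 4 states O(break_seal) outright.
Premise 1, O(not file_permit → not break_seal), contraposes to O(break_seal → file_permit); with O(break_seal) we get O(file_permit).
Premise 6 is O(not release_detainee → not file_permit); contrapositively O(file_permit → release_detainee). Since O(file_permit) holds, K gives O(release_detainee).
The contrapositive of premise 5 (O(not update_roster → not release_detainee)) is O(release_detainee → update_roster), and O(release_detainee) is already established, so O(update_roster).
Premise 2 is O(inspect_dossier → not update_roster); contrapositively O(update_roster → not inspect_dossier). Since O(update_roster) holds, K gives O(not inspect_dossier).
So O(not inspect_dossier) holds, i.e. inspect_dossier is forbidden. None of the other listed options is forbidden under the premises.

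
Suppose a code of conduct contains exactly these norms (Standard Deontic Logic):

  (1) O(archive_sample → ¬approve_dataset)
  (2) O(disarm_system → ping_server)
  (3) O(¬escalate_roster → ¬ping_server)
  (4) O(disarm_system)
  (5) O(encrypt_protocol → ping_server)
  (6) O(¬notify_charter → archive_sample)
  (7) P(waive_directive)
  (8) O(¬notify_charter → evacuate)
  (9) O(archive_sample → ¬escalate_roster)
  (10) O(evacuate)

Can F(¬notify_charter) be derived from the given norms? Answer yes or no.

From premise 4 we have O(disarm_system).
Applying K to premise 2 (O(disarm_system → ping_server)) and O(disarm_system) yields O(ping_server).
The contrapositive of premise 3 (O(¬escalate_roster → ¬ping_server)) is O(ping_server → escalate_roster), and O(ping_server) is already established, so O(escalate_roster).
Premise 9 is O(archive_sample → ¬escalate_roster); contrapositively O(escalate_roster → ¬archive_sample). Since O(escalate_roster) holds, K gives O(¬archive_sample).
The contrapositive of premise 6 (O(¬notify_charter → archive_sample)) is O(¬archive_sample → notify_charter), and O(¬archive_sample) is already established, so O(notify_charter).
Premises 1, 5, 7, 8, 10 do not contribute to this derivation.
So O(notify_charter) holds, i.e. F(¬notify_charter). The claim follows.

Yes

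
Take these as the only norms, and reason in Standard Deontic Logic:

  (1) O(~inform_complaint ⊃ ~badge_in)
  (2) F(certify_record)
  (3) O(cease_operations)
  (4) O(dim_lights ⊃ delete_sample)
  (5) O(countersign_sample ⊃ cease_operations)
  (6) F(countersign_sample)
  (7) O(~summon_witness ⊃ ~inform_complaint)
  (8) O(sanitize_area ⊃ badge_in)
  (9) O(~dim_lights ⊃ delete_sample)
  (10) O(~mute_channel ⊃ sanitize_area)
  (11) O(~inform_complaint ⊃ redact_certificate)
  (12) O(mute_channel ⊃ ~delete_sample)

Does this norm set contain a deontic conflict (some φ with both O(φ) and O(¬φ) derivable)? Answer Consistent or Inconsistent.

Premise 5 is O(countersign_sample ⊃ cease_operations); even if O(cease_operations) held, inferring O(countersign_sample) would be affirming the consequent — invalid.
So O(countersign_sample) is not derivable, and the apparent clash with O(~countersign_sample) does not arise.
A world satisfying every obligation exists (e.g. badge_in=true, cease_operations=true, certify_record=false, countersign_sample=false, delete_sample=true, dim_lights=false, inform_complaint=true, mute_channel=false, redact_certificate=false, sanitize_area=true, summon_witness=true); no atom is both obligatory and forbidden, so the set is consistent.

Consistent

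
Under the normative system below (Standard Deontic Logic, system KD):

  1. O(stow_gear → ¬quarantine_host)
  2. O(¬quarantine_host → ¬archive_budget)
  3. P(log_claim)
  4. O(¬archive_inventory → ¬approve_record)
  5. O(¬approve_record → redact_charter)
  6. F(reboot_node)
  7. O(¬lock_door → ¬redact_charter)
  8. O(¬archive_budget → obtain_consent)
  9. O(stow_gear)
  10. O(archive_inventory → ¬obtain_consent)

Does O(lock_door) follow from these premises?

Premise 9 states O(stow_gear) outright.
Applying K to premise 1 (O(stow_gear → ¬quarantine_host)) and O(stow_gear) yields O(¬quarantine_host).
With premise 2, O(¬quarantine_host → ¬archive_budget), the K-axiom yields O(¬archive_budget).
From O(¬archive_budget) and premise 8, O(¬archive_budget → obtain_consent), we obtain O(obtain_consent).
Premise 10, O(archive_inventory → ¬obtain_consent), contraposes to O(obtain_consent → ¬archive_inventory); with O(obtain_consent) we get O(¬archive_inventory).
From O(¬archive_inventory) and premise 4, O(¬archive_inventory → ¬approve_record), we obtain O(¬approve_record).
Applying K to premise 5 (O(¬approve_record → redact_charter)) and O(¬approve_record) yields O(redact_charter).
Premise 7 is O(¬lock_door → ¬redact_charter); contrapositively O(redact_charter → lock_door). Since O(redact_charter) holds, K gives O(lock_door).
Premises 3, 6 do not contribute to this derivation.
So O(lock_door) follows.

Yes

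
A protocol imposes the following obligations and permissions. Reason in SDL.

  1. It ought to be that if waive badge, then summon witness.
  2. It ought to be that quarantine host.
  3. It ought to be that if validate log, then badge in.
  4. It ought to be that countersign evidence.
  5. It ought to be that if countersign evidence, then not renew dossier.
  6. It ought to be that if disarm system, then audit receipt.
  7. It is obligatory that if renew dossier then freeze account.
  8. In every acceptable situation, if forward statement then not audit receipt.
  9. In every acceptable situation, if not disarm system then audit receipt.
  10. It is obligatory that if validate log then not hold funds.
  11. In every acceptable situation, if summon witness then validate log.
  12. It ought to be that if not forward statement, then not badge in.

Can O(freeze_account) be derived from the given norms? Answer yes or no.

No

Premise 7 is O(renew_dossier → freeze_account), but O(renew_dossier) is not derivable from the premises, so it does not yield O(freeze_account).
No other premise forces O(freeze_account). An ideal world satisfying every premise can still have freeze_account false, so O(freeze_account) is not derivable.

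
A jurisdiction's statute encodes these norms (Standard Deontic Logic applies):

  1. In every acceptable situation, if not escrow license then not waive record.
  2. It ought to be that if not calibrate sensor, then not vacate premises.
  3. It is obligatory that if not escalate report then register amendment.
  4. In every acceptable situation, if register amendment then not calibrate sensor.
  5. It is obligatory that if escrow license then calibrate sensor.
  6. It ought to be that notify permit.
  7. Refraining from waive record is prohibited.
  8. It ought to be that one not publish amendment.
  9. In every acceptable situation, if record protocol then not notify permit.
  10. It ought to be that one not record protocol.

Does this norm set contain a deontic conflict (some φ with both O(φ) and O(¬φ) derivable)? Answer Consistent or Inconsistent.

Consistent

Premise 9 is O(record_protocol → ¬notify_permit), but O(record_protocol) is not derivable from the premises, so it does not yield O(¬notify_permit).
So O(¬notify_permit) is not derivable, and the apparent clash with O(notify_permit) does not arise.
A world satisfying every obligation exists (e.g. calibrate_sensor=true, escalate_report=true, escrow_license=true, notify_permit=true, publish_amendment=false, record_protocol=false, register_amendment=false, vacate_premises=false, waive_record=true); no atom is both obligatory and forbidden, so the set is consistent.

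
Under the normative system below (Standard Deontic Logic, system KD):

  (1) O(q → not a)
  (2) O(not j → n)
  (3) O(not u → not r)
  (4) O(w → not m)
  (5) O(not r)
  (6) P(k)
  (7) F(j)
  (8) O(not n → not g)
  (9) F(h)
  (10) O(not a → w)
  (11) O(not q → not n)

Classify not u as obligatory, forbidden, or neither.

Neither

Premise 3 is O(not u → not r); even if O(not r) held, inferring O(not u) would be affirming the consequent — invalid.
No premise or chain of K-axiom applications forces O(not u), and none forces O(u). So not u is neither obligatory nor forbidden under these norms.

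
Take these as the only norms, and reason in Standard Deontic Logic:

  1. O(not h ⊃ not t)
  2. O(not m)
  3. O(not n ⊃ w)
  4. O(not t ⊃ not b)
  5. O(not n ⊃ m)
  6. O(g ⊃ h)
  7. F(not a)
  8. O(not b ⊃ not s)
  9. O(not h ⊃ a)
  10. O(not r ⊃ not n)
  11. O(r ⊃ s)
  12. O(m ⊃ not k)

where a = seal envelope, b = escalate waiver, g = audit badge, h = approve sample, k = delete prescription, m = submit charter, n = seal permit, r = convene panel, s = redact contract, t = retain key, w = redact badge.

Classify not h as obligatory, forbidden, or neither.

Forbidden

From premise 2 we have O(not m).
The contrapositive of premise 5 (O(not n ⊃ m)) is O(not m ⊃ n), and O(not m) is already established, so O(n).
Premise 10 is O(not r ⊃ not n); contrapositively O(n ⊃ r). Since O(n) holds, K gives O(r).
Applying K to premise 11 (O(r ⊃ s)) and O(r) yields O(s).
Premise 8, O(not b ⊃ not s), contraposes to O(s ⊃ b); with O(s) we get O(b).
The contrapositive of premise 4 (O(not t ⊃ not b)) is O(b ⊃ t), and O(b) is already established, so O(t).
Premise 1, O(not h ⊃ not t), contraposes to O(t ⊃ h); with O(t) we get O(h).
Premises 3, 6, 7, 9, 12 do not contribute to this derivation.
Thus O(h), which is F(not h): not h is forbidden.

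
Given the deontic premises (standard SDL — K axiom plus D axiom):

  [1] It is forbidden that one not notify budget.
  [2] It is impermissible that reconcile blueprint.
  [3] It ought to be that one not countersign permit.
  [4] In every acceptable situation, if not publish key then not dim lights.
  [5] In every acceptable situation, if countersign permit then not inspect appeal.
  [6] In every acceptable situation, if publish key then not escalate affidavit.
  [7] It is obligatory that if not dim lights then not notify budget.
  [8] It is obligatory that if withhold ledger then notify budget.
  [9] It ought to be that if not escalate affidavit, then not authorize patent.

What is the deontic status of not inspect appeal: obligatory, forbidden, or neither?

Premise 5 is O(countersign_permit → ¬inspect_appeal), but O(countersign_permit) is not derivable from the premises, so it does not yield O(¬inspect_appeal).
No premise or chain of K-axiom applications forces O(¬inspect_appeal), and none forces O(inspect_appeal). So ¬inspect_appeal is neither obligatory nor forbidden under these norms.

Neither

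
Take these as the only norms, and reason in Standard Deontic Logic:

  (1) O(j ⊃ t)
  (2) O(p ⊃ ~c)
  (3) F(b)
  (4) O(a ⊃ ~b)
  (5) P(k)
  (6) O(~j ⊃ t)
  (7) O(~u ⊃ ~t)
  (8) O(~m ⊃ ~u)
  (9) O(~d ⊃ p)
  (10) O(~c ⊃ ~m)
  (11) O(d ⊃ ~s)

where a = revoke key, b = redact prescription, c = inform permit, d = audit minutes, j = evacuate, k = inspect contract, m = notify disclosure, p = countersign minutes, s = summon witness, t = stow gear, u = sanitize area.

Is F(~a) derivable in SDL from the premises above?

No

Premise 4 is O(a ⊃ ~b); even if O(~b) held, inferring O(a) would be affirming the consequent — invalid.
No other premise forces O(a). An ideal world satisfying every premise can still have ~a true, so F(~a) is not derivable.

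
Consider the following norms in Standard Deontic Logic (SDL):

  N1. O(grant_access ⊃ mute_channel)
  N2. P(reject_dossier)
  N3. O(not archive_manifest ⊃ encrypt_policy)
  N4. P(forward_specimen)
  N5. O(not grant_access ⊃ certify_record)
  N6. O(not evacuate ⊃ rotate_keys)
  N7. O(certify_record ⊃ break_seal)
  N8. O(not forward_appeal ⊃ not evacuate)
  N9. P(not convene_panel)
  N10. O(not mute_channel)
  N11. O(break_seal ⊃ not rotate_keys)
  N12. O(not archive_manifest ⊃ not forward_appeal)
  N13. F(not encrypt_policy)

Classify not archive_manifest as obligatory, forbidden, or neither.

Forbidden

From premise 10 we have O(not mute_channel).
Premise 1 is O(grant_access ⊃ mute_channel); contrapositively O(not mute_channel ⊃ not grant_access). Since O(not mute_channel) holds, K gives O(not grant_access).
With premise 5, O(not grant_access ⊃ certify_record), the K-axiom yields O(certify_record).
Applying K to premise 7 (O(certify_record ⊃ break_seal)) and O(certify_record) yields O(break_seal).
Applying K to premise 11 (O(break_seal ⊃ not rotate_keys)) and O(break_seal) yields O(not rotate_keys).
The contrapositive of premise 6 (O(not evacuate ⊃ rotate_keys)) is O(not rotate_keys ⊃ evacuate), and O(not rotate_keys) is already established, so O(evacuate).
Premise 8 is O(not forward_appeal ⊃ not evacuate); contrapositively O(evacuate ⊃ forward_appeal). Since O(evacuate) holds, K gives O(forward_appeal).
Premise 12, O(not archive_manifest ⊃ not forward_appeal), contraposes to O(forward_appeal ⊃ archive_manifest); with O(forward_appeal) we get O(archive_manifest).
Premises 2, 3, 4, 9, 13 do not contribute to this derivation.
Thus O(archive_manifest), which is F(not archive_manifest): not archive_manifest is forbidden.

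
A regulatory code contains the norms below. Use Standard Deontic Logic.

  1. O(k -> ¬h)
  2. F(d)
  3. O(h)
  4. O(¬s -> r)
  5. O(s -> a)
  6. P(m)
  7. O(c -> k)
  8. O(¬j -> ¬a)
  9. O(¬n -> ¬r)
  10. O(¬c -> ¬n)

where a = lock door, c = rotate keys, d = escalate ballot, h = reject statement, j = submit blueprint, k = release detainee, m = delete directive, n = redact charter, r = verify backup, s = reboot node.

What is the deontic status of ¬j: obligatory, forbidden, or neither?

Forbidden

Premise 3 gives O(h).
Premise 1 is O(k -> ¬h); contrapositively O(h -> ¬k). Since O(h) holds, K gives O(¬k).
The contrapositive of premise 7 (O(c -> k)) is O(¬k -> ¬c), and O(¬k) is already established, so O(¬c).
With premise 10, O(¬c -> ¬n), the K-axiom yields O(¬n).
From O(¬n) and premise 9, O(¬n -> ¬r), we obtain O(¬r).
Premise 4 is O(¬s -> r); contrapositively O(¬r -> s). Since O(¬r) holds, K gives O(s).
Applying K to premise 5 (O(s -> a)) and O(s) yields O(a).
Premise 8 is O(¬j -> ¬a); contrapositively O(a -> j). Since O(a) holds, K gives O(j).
Premises 2, 6 do not contribute to this derivation.
Thus O(j), which is F(¬j): ¬j is forbidden.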